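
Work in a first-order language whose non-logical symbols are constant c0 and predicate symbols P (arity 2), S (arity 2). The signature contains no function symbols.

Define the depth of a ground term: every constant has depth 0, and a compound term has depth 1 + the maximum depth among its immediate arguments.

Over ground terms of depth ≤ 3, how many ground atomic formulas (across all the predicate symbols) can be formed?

2

First count ground terms of depth ≤ 3.
With no function symbols every ground term is a constant, so there is exactly 1 ground term at every depth bound.
N_0 = 1
N_1 = 1
N_2 = 1
N_3 = 1
Explicitly: c0.
So |H| = 1.
Each predicate of arity r yields |H|^r ground atoms (one per choice of an r-tuple from H):
  P: 1^2 = 1;  S: 1^2 = 1
Total ground atoms: 1 + 1 = 2.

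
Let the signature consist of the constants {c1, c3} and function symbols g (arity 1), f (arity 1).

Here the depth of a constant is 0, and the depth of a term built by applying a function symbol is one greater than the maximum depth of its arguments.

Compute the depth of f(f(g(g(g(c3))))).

depth(g(c3)) = 1 + depth(c3) = 1 + 0 = 1
depth(g(g(c3))) = 1 + depth(g(c3)) = 1 + 1 = 2
depth(g(g(g(c3)))) = 1 + depth(g(g(c3))) = 1 + 2 = 3
depth(f(g(g(g(c3))))) = 1 + depth(g(g(g(c3)))) = 1 + 3 = 4
depth(f(f(g(g(g(c3)))))) = 1 + depth(f(g(g(g(c3))))) = 1 + 4 = 5

5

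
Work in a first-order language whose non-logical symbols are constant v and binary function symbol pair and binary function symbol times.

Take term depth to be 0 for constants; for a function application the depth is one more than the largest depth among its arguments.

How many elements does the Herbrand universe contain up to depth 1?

3

Let N_k = |{terms of depth ≤ k}|. Then N_0 = 1 and N_k = 1 + N_{k-1}^2 + N_{k-1}^2 for k ≥ 1 (one summand per function symbol, arity giving the exponent).
N_0 = 1
N_1 = 1 + 1^2 + 1^2 = 3
Explicitly: v, pair(v, v), times(v, v).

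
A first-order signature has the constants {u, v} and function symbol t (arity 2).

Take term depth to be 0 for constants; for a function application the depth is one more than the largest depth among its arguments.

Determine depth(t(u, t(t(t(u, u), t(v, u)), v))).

4

depth(t(u, u)) = 1 + max(0, 0) = 1
depth(t(v, u)) = 1 + max(0, 0) = 1
depth(t(t(u, u), t(v, u))) = 1 + max(1, 1) = 2
depth(t(t(t(u, u), t(v, u)), v)) = 1 + max(2, 0) = 3
depth(t(u, t(t(t(u, u), t(v, u)), v))) = 1 + max(0, 3) = 4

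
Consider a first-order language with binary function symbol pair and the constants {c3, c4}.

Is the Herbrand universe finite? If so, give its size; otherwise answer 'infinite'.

The signature has at least one function symbol (pair, arity 2) and at least one constant (c3).
Iterating pair gives infinitely many distinct ground terms: c3, pair(c3, c3), pair(pair(c3, c3), pair(c3, c3)), ...
So the Herbrand universe is infinite.

infinite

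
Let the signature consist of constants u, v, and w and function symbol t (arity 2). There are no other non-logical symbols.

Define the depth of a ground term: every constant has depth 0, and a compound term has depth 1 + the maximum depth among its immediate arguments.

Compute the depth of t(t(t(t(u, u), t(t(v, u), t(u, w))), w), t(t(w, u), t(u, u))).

5

depth(t(u, u)) = 1 + max(0, 0) = 1
depth(t(v, u)) = 1 + max(0, 0) = 1
depth(t(u, w)) = 1 + max(0, 0) = 1
depth(t(t(v, u), t(u, w))) = 1 + max(1, 1) = 2
depth(t(t(u, u), t(t(v, u), t(u, w)))) = 1 + max(1, 2) = 3
depth(t(t(t(u, u), t(t(v, u), t(u, w))), w)) = 1 + max(3, 0) = 4
depth(t(w, u)) = 1 + max(0, 0) = 1
depth(t(t(w, u), t(u, u))) = 1 + max(1, 1) = 2
depth(t(t(t(t(u, u), t(t(v, u), t(u, w))), w), t(t(w, u), t(u, u)))) = 1 + max(4, 2) = 5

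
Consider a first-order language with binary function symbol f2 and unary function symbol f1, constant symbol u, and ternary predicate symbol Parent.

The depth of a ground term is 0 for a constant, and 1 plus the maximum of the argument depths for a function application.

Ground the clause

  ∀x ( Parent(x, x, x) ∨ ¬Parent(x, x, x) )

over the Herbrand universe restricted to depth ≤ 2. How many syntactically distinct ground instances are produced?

13

Ground terms of depth ≤ 2:
  Let N_k = |{terms of depth ≤ k}|. Then N_0 = 1 and N_k = 1 + N_{k-1}^2 + N_{k-1} for k ≥ 1 (one summand per function symbol, arity giving the exponent).
  N_0 = 1
  N_1 = 1 + 1^2 + 1 = 3
  N_2 = 1 + 3^2 + 3 = 13
So there are 13 ground terms available for substitution.
The body mentions the single quantified variable x; since ground terms form a free algebra, no two substitutions collapse to the same formula.
Number of ground instances = 13.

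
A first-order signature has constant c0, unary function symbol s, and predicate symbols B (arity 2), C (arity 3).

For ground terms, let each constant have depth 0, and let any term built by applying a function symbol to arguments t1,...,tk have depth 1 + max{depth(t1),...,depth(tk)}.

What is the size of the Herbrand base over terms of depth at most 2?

36

First count ground terms of depth ≤ 2.
Let N_k = |{terms of depth ≤ k}|. Then N_0 = 1 and N_k = 1 + N_{k-1} for k ≥ 1 (one summand per function symbol, arity giving the exponent).
N_0 = 1
N_1 = 1 + 1 = 2
N_2 = 1 + 2 = 3
Explicitly: c0, s(c0), s(s(c0)).
So |H| = 3.
For each predicate symbol, the number of ground atoms is |H| raised to its arity; summing:
  B: 3^2 = 9;  C: 3^3 = 27
Total ground atoms: 9 + 27 = 36.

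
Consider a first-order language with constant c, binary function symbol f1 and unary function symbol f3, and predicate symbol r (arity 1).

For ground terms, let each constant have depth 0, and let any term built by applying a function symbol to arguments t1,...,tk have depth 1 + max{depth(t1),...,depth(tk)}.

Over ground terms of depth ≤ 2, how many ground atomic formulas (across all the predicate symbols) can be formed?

13

First count ground terms of depth ≤ 2.
Let N_k count ground terms of depth at most k. Each non-constant term of depth ≤ k is some function symbol applied to depth-≤(k−1) arguments, giving N_k = 1 + N_{k-1}^2 + N_{k-1}.
N_0 = 1
N_1 = 1 + 1^2 + 1 = 3
N_2 = 1 + 3^2 + 3 = 13
So |H| = 13.
Each predicate of arity r yields |H|^r ground atoms (one per choice of an r-tuple from H):
  r: 13
Total ground atoms: 13.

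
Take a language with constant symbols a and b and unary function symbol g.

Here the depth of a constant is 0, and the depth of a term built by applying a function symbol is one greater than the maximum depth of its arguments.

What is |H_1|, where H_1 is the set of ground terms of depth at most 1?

If N_k denotes the number of depth-≤k ground terms, the 2 constants give N_0 = 2, and each function symbol of arity r contributes N_{k-1}^r new terms at level k: N_k = 2 + N_{k-1}.
N_0 = 2
N_1 = 2 + 2 = 4
Explicitly: a, b, g(a), g(b).

4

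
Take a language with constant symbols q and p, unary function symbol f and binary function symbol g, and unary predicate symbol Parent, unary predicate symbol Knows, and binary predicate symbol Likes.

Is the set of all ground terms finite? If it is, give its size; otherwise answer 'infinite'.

infinite

The signature has at least one function symbol (f, arity 1) and at least one constant (q).
Iterating f gives infinitely many distinct ground terms: q, f(q), f(f(q)), ...
So the Herbrand universe is infinite.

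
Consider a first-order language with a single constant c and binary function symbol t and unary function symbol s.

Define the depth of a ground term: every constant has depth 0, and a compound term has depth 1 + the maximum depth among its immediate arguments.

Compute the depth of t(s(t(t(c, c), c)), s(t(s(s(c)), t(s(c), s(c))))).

depth(t(c, c)) = 1 + max(0, 0) = 1
depth(t(t(c, c), c)) = 1 + max(1, 0) = 2
depth(s(t(t(c, c), c))) = 1 + depth(t(t(c, c), c)) = 1 + 2 = 3
depth(s(c)) = 1 + depth(c) = 1 + 0 = 1
depth(s(s(c))) = 1 + depth(s(c)) = 1 + 1 = 2
depth(t(s(c), s(c))) = 1 + max(1, 1) = 2
depth(t(s(s(c)), t(s(c), s(c)))) = 1 + max(2, 2) = 3
depth(s(t(s(s(c)), t(s(c), s(c))))) = 1 + depth(t(s(s(c)), t(s(c), s(c)))) = 1 + 3 = 4
depth(t(s(t(t(c, c), c)), s(t(s(s(c)), t(s(c), s(c)))))) = 1 + max(3, 4) = 5

5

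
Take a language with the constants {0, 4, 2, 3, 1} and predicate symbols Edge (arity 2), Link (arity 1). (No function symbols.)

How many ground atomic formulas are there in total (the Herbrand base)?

With no function symbols, the Herbrand universe is just the 5 constants.
Ground atoms per predicate: Edge: 5^2 = 25, Link: 5.
Herbrand base size = 25 + 5 = 30.

30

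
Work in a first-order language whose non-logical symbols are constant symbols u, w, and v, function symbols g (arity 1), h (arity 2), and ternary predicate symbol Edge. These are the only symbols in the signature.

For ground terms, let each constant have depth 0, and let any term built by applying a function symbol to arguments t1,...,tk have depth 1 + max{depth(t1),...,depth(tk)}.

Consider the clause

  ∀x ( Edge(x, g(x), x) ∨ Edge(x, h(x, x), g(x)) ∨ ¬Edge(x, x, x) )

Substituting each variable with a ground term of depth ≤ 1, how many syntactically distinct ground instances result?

Ground terms of depth ≤ 1:
  Let N_k = |{terms of depth ≤ k}|. Then N_0 = 3 and N_k = 3 + N_{k-1} + N_{k-1}^2 for k ≥ 1 (one summand per function symbol, arity giving the exponent).
  N_0 = 3
  N_1 = 3 + 3 + 3^2 = 15
So there are 15 ground terms available for substitution.
There is 1 variable to instantiate (x),  occurring in at least one literal, so different choices give different ground instances.
Number of ground instances = 15.

15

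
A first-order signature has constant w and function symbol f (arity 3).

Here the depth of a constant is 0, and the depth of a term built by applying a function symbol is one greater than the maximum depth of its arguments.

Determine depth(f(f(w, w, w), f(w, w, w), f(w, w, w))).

2

depth(f(w, w, w)) = 1 + max(0, 0, 0) = 1
depth(f(f(w, w, w), f(w, w, w), f(w, w, w))) = 1 + max(1, 1, 1) = 2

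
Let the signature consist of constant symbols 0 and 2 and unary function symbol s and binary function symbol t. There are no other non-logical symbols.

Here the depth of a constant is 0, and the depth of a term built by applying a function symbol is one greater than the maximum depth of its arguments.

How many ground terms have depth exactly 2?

66

Let N_k = |{terms of depth ≤ k}|. Then N_0 = 2 and N_k = 2 + N_{k-1} + N_{k-1}^2 for k ≥ 1 (one summand per function symbol, arity giving the exponent).
N_0 = 2
N_1 = 2 + 2 + 2^2 = 8
N_2 = 2 + 8 + 8^2 = 74
Terms of depth exactly 2: N_2 − N_1 = 74 − 8 = 66.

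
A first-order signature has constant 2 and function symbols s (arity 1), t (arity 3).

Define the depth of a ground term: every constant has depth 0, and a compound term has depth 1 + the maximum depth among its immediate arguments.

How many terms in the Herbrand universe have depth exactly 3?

Let N_k = |{terms of depth ≤ k}|. Then N_0 = 1 and N_k = 1 + N_{k-1} + N_{k-1}^3 for k ≥ 1 (one summand per function symbol, arity giving the exponent).
N_0 = 1
N_1 = 1 + 1 + 1^3 = 3
N_2 = 1 + 3 + 3^3 = 31
N_3 = 1 + 31 + 31^3 = 29823
Terms of depth exactly 3: N_3 − N_2 = 29823 − 31 = 29792.

29792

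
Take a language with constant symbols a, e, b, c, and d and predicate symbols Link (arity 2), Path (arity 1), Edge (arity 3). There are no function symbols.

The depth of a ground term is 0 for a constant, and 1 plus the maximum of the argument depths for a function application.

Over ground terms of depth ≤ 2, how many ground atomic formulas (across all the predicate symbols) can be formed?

First count ground terms of depth ≤ 2.
With no function symbols every ground term is a constant, so there are exactly 5 ground terms at every depth bound.
N_0 = 5
N_1 = 5
N_2 = 5
Explicitly: a, e, b, c, d.
So |H| = 5.
Each predicate of arity r yields |H|^r ground atoms (one per choice of an r-tuple from H):
  Link: 5^2 = 25;  Path: 5;  Edge: 5^3 = 125
Total ground atoms: 25 + 5 + 125 = 155.

155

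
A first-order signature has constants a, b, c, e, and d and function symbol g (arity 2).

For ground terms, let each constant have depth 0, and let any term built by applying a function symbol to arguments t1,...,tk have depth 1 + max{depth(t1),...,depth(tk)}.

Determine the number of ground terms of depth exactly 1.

25

Write N_k for the number of ground terms of depth ≤ k. A term of depth ≤ k is either a constant or a function symbol applied to arguments of depth ≤ k−1, so N_k = 5 + N_{k-1}^2.
N_0 = 5
N_1 = 5 + 5^2 = 30
Terms of depth exactly 1: N_1 − N_0 = 30 − 5 = 25.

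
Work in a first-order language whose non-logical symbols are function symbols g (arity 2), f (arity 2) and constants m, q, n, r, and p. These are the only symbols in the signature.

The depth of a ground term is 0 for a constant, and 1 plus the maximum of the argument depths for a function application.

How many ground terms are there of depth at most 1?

If N_k denotes the number of depth-≤k ground terms, the 5 constants give N_0 = 5, and each function symbol of arity r contributes N_{k-1}^r new terms at level k: N_k = 5 + N_{k-1}^2 + N_{k-1}^2.
N_0 = 5
N_1 = 5 + 5^2 + 5^2 = 55

55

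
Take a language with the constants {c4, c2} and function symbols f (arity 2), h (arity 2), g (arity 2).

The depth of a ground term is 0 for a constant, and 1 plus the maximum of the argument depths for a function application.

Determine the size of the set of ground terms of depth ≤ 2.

590

Let N_k count ground terms of depth at most k. Each non-constant term of depth ≤ k is some function symbol applied to depth-≤(k−1) arguments, giving N_k = 2 + N_{k-1}^2 + N_{k-1}^2 + N_{k-1}^2.
N_0 = 2
N_1 = 2 + 2^2 + 2^2 + 2^2 = 14
N_2 = 2 + 14^2 + 14^2 + 14^2 = 590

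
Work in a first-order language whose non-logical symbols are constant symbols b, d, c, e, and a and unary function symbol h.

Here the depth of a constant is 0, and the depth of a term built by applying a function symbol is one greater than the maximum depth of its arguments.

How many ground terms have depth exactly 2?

5

Let N_k count ground terms of depth at most k. Each non-constant term of depth ≤ k is some function symbol applied to depth-≤(k−1) arguments, giving N_k = 5 + N_{k-1}.
N_0 = 5
N_1 = 5 + 5 = 10
N_2 = 5 + 10 = 15
Terms of depth exactly 2: N_2 − N_1 = 15 − 10 = 5.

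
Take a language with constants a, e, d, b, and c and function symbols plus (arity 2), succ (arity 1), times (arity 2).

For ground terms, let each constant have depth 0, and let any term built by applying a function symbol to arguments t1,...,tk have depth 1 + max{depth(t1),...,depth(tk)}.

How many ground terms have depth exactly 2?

7205

Count level by level. With function symbols plus/2, succ/1, times/2, the terms of depth ≤ k are the 5 constants together with each function applied to depth-≤(k−1) tuples, so N_k = 5 + N_{k-1}^2 + N_{k-1} + N_{k-1}^2.
N_0 = 5
N_1 = 5 + 5^2 + 5 + 5^2 = 60
N_2 = 5 + 60^2 + 60 + 60^2 = 7265
Terms of depth exactly 2: N_2 − N_1 = 7265 − 60 = 7205.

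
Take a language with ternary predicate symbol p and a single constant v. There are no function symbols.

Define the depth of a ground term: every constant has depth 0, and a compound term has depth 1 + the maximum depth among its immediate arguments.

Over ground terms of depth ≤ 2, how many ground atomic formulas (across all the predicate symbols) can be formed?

First count ground terms of depth ≤ 2.
With no function symbols every ground term is a constant, so there is exactly 1 ground term at every depth bound.
N_0 = 1
N_1 = 1
N_2 = 1
So |H| = 1.
Ground atoms are formed by filling each argument slot of a predicate with a term from H, so an r-ary predicate gives |H|^r atoms:
  p: 1^3 = 1
Total ground atoms: 1.

1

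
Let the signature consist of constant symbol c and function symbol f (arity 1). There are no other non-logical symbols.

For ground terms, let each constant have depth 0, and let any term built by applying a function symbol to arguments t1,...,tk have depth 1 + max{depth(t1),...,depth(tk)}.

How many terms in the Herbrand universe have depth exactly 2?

Let N_k = |{terms of depth ≤ k}|. Then N_0 = 1 and N_k = 1 + N_{k-1} for k ≥ 1 (one summand per function symbol, arity giving the exponent).
N_0 = 1
N_1 = 1 + 1 = 2
N_2 = 1 + 2 = 3
Terms of depth exactly 2: N_2 − N_1 = 3 − 2 = 1.

1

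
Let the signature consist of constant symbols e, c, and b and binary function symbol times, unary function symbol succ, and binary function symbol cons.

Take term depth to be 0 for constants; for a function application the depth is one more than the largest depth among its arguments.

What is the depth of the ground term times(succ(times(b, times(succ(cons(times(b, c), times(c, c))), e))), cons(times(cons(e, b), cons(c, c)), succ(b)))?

depth(times(b, c)) = 1 + max(0, 0) = 1
depth(times(c, c)) = 1 + max(0, 0) = 1
depth(cons(times(b, c), times(c, c))) = 1 + max(1, 1) = 2
depth(succ(cons(times(b, c), times(c, c)))) = 1 + depth(cons(times(b, c), times(c, c))) = 1 + 2 = 3
depth(times(succ(cons(times(b, c), times(c, c))), e)) = 1 + max(3, 0) = 4
depth(times(b, times(succ(cons(times(b, c), times(c, c))), e))) = 1 + max(0, 4) = 5
depth(succ(times(b, times(succ(cons(times(b, c), times(c, c))), e)))) = 1 + depth(times(b, times(succ(cons(times(b, c), times(c, c))), e))) = 1 + 5 = 6
depth(cons(e, b)) = 1 + max(0, 0) = 1
depth(cons(c, c)) = 1 + max(0, 0) = 1
depth(times(cons(e, b), cons(c, c))) = 1 + max(1, 1) = 2
depth(succ(b)) = 1 + depth(b) = 1 + 0 = 1
depth(cons(times(cons(e, b), cons(c, c)), succ(b))) = 1 + max(2, 1) = 3
depth(times(succ(times(b, times(succ(cons(times(b, c), times(c, c))), e))), cons(times(cons(e, b), cons(c, c)), succ(b)))) = 1 + max(6, 3) = 7

7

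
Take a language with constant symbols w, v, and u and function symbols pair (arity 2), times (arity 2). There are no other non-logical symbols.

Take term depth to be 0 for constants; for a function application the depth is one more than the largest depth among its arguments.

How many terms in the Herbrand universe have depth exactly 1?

Count level by level. With function symbols pair/2, times/2, the terms of depth ≤ k are the 3 constants together with each function applied to depth-≤(k−1) tuples, so N_k = 3 + N_{k-1}^2 + N_{k-1}^2.
N_0 = 3
N_1 = 3 + 3^2 + 3^2 = 21
Terms of depth exactly 1: N_1 − N_0 = 21 − 3 = 18.

18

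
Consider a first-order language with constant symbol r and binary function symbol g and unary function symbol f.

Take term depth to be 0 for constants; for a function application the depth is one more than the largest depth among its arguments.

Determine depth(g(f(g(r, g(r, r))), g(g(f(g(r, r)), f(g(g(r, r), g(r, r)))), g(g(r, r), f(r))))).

6

depth(g(r, r)) = 1 + max(0, 0) = 1
depth(g(r, g(r, r))) = 1 + max(0, 1) = 2
depth(f(g(r, g(r, r)))) = 1 + depth(g(r, g(r, r))) = 1 + 2 = 3
depth(f(g(r, r))) = 1 + depth(g(r, r)) = 1 + 1 = 2
depth(g(g(r, r), g(r, r))) = 1 + max(1, 1) = 2
depth(f(g(g(r, r), g(r, r)))) = 1 + depth(g(g(r, r), g(r, r))) = 1 + 2 = 3
depth(g(f(g(r, r)), f(g(g(r, r), g(r, r))))) = 1 + max(2, 3) = 4
depth(f(r)) = 1 + depth(r) = 1 + 0 = 1
depth(g(g(r, r), f(r))) = 1 + max(1, 1) = 2
depth(g(g(f(g(r, r)), f(g(g(r, r), g(r, r)))), g(g(r, r), f(r)))) = 1 + max(4, 2) = 5
depth(g(f(g(r, g(r, r))), g(g(f(g(r, r)), f(g(g(r, r), g(r, r)))), g(g(r, r), f(r))))) = 1 + max(3, 5) = 6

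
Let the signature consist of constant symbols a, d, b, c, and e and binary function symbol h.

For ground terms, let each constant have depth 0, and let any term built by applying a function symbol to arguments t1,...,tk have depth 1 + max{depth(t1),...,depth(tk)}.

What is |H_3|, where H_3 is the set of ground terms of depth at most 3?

819030

If N_k denotes the number of depth-≤k ground terms, the 5 constants give N_0 = 5, and each function symbol of arity r contributes N_{k-1}^r new terms at level k: N_k = 5 + N_{k-1}^2.
N_0 = 5
N_1 = 5 + 5^2 = 30
N_2 = 5 + 30^2 = 905
N_3 = 5 + 905^2 = 819030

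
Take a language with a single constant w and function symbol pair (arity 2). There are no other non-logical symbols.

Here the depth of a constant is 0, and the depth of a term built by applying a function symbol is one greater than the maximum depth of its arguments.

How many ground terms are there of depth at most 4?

Let N_k count ground terms of depth at most k. Each non-constant term of depth ≤ k is some function symbol applied to depth-≤(k−1) arguments, giving N_k = 1 + N_{k-1}^2.
N_0 = 1
N_1 = 1 + 1^2 = 2
N_2 = 1 + 2^2 = 5
N_3 = 1 + 5^2 = 26
N_4 = 1 + 26^2 = 677

677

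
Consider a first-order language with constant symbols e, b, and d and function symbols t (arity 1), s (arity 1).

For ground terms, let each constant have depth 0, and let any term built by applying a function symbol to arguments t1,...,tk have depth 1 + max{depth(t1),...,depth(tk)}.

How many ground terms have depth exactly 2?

12

Let N_k = |{terms of depth ≤ k}|. Then N_0 = 3 and N_k = 3 + N_{k-1} + N_{k-1} for k ≥ 1 (one summand per function symbol, arity giving the exponent).
N_0 = 3
N_1 = 3 + 3 + 3 = 9
N_2 = 3 + 9 + 9 = 21
Terms of depth exactly 2: N_2 − N_1 = 21 − 9 = 12.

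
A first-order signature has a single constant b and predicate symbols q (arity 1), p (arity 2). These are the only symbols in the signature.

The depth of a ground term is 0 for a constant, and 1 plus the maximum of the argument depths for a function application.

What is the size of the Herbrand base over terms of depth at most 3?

2

First count ground terms of depth ≤ 3.
With no function symbols every ground term is a constant, so there is exactly 1 ground term at every depth bound.
N_0 = 1
N_1 = 1
N_2 = 1
N_3 = 1
So |H| = 1.
A ground atom is a predicate applied to a tuple of terms from H, so the count is the sum over predicates of |H|^arity:
  q: 1;  p: 1^2 = 1
Total ground atoms: 1 + 1 = 2.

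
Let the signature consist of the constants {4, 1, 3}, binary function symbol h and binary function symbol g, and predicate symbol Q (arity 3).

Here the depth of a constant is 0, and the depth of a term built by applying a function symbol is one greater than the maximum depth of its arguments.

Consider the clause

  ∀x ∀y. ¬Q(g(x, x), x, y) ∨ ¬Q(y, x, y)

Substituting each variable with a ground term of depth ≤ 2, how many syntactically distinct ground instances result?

783225

Ground terms of depth ≤ 2:
  If N_k denotes the number of depth-≤k ground terms, the 3 constants give N_0 = 3, and each function symbol of arity r contributes N_{k-1}^r new terms at level k: N_k = 3 + N_{k-1}^2 + N_{k-1}^2.
  N_0 = 3
  N_1 = 3 + 3^2 + 3^2 = 21
  N_2 = 3 + 21^2 + 21^2 = 885
So there are 885 ground terms available for substitution.
There are 2 variables to instantiate (x, y), each occurring in at least one literal, so different choices give different ground instances.
Number of ground instances = 885^2 = 783225.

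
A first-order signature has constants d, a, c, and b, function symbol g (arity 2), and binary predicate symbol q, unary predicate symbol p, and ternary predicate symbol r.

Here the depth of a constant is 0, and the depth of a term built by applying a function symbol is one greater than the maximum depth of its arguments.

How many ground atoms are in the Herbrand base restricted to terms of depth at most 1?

8420

First count ground terms of depth ≤ 1.
Let N_k = |{terms of depth ≤ k}|. Then N_0 = 4 and N_k = 4 + N_{k-1}^2 for k ≥ 1 (one summand per function symbol, arity giving the exponent).
N_0 = 4
N_1 = 4 + 4^2 = 20
So |H| = 20.
Each predicate of arity r yields |H|^r ground atoms (one per choice of an r-tuple from H):
  q: 20^2 = 400;  p: 20;  r: 20^3 = 8000
Total ground atoms: 400 + 20 + 8000 = 8420.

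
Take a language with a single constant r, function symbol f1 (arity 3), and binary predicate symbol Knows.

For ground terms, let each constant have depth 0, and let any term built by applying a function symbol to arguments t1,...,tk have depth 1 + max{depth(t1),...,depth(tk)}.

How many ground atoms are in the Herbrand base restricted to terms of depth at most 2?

81

First count ground terms of depth ≤ 2.
If N_k denotes the number of depth-≤k ground terms, the 1 constant gives N_0 = 1, and each function symbol of arity r contributes N_{k-1}^r new terms at level k: N_k = 1 + N_{k-1}^3.
N_0 = 1
N_1 = 1 + 1^3 = 2
N_2 = 1 + 2^3 = 9
So |H| = 9.
Ground atoms are formed by filling each argument slot of a predicate with a term from H, so an r-ary predicate gives |H|^r atoms:
  Knows: 9^2 = 81
Total ground atoms: 81.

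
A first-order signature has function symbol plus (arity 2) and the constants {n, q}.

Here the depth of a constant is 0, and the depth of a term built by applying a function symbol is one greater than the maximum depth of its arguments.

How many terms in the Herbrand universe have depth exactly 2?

32

Count level by level. With function symbols plus/2, the terms of depth ≤ k are the 2 constants together with each function applied to depth-≤(k−1) tuples, so N_k = 2 + N_{k-1}^2.
N_0 = 2
N_1 = 2 + 2^2 = 6
N_2 = 2 + 6^2 = 38
Terms of depth exactly 2: N_2 − N_1 = 38 − 6 = 32.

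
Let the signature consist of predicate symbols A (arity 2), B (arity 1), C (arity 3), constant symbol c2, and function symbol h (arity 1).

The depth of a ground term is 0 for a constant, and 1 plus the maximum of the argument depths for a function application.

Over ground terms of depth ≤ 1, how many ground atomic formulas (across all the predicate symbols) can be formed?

14

First count ground terms of depth ≤ 1.
Let N_k count ground terms of depth at most k. Each non-constant term of depth ≤ k is some function symbol applied to depth-≤(k−1) arguments, giving N_k = 1 + N_{k-1}.
N_0 = 1
N_1 = 1 + 1 = 2
Explicitly: c2, h(c2).
So |H| = 2.
A ground atom is a predicate applied to a tuple of terms from H, so the count is the sum over predicates of |H|^arity:
  A: 2^2 = 4;  B: 2;  C: 2^3 = 8
Total ground atoms: 4 + 2 + 8 = 14.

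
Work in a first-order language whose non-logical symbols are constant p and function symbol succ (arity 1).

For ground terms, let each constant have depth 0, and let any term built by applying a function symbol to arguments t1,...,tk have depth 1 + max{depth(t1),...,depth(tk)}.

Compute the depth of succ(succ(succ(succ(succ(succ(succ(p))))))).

7

depth(succ(p)) = 1 + depth(p) = 1 + 0 = 1
depth(succ(succ(p))) = 1 + depth(succ(p)) = 1 + 1 = 2
depth(succ(succ(succ(p)))) = 1 + depth(succ(succ(p))) = 1 + 2 = 3
depth(succ(succ(succ(succ(p))))) = 1 + depth(succ(succ(succ(p)))) = 1 + 3 = 4
depth(succ(succ(succ(succ(succ(p)))))) = 1 + depth(succ(succ(succ(succ(p))))) = 1 + 4 = 5
depth(succ(succ(succ(succ(succ(succ(p))))))) = 1 + depth(succ(succ(succ(succ(succ(p)))))) = 1 + 5 = 6
depth(succ(succ(succ(succ(succ(succ(succ(p)))))))) = 1 + depth(succ(succ(succ(succ(succ(succ(p))))))) = 1 + 6 = 7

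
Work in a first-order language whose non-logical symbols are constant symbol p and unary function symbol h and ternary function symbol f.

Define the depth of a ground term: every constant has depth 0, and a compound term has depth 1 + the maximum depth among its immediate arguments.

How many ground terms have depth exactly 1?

Let N_k count ground terms of depth at most k. Each non-constant term of depth ≤ k is some function symbol applied to depth-≤(k−1) arguments, giving N_k = 1 + N_{k-1} + N_{k-1}^3.
N_0 = 1
N_1 = 1 + 1 + 1^3 = 3
Terms of depth exactly 1: N_1 − N_0 = 3 − 1 = 2.

2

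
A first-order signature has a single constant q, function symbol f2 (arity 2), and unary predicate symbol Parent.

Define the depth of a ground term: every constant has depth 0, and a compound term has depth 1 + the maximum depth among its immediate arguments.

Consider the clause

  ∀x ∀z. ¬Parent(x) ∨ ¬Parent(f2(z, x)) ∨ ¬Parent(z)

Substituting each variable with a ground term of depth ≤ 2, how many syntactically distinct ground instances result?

25

Ground terms of depth ≤ 2:
  Let N_k count ground terms of depth at most k. Each non-constant term of depth ≤ k is some function symbol applied to depth-≤(k−1) arguments, giving N_k = 1 + N_{k-1}^2.
  N_0 = 1
  N_1 = 1 + 1^2 = 2
  N_2 = 1 + 2^2 = 5
  Explicitly: q, f2(q, q), f2(q, f2(q, q)), f2(f2(q, q), q), f2(f2(q, q), f2(q, q)).
So there are 5 ground terms available for substitution.
Each of x, z ranges independently over the available ground terms, and distinct assignments produce distinct instances.
Number of ground instances = 5^2 = 25.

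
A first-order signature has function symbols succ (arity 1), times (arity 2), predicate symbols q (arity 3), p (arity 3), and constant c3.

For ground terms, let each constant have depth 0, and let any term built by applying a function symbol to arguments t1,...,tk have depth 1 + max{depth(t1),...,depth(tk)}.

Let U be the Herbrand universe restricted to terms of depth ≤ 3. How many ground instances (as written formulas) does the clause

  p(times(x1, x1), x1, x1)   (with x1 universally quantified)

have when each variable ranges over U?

Ground terms of depth ≤ 3:
  Write N_k for the number of ground terms of depth ≤ k. A term of depth ≤ k is either a constant or a function symbol applied to arguments of depth ≤ k−1, so N_k = 1 + N_{k-1} + N_{k-1}^2.
  N_0 = 1
  N_1 = 1 + 1 + 1^2 = 3
  N_2 = 1 + 3 + 3^2 = 13
  N_3 = 1 + 13 + 13^2 = 183
So there are 183 ground terms available for substitution.
The body mentions the single quantified variable x1; since ground terms form a free algebra, no two substitutions collapse to the same formula.
Number of ground instances = 183.

183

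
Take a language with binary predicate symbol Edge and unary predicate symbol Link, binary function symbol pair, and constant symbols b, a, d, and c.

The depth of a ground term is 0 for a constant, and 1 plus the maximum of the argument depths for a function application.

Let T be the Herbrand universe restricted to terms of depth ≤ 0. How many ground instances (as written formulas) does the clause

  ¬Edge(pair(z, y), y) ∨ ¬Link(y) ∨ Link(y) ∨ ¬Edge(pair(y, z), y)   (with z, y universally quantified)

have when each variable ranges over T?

Ground terms of depth ≤ 0:
  Write N_k for the number of ground terms of depth ≤ k. A term of depth ≤ k is either a constant or a function symbol applied to arguments of depth ≤ k−1, so N_k = 4 + N_{k-1}^2.
  N_0 = 4
  Explicitly: b, a, d, c.
So there are 4 ground terms available for substitution.
The clause has 2 distinct variables (z, y), each appearing in the body. In the free term algebra distinct substitutions yield syntactically distinct ground instances.
Number of ground instances = 4^2 = 16.

16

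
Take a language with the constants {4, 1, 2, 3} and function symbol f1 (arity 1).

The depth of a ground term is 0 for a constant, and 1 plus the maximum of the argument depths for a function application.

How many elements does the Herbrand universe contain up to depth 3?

16

Write N_k for the number of ground terms of depth ≤ k. A term of depth ≤ k is either a constant or a function symbol applied to arguments of depth ≤ k−1, so N_k = 4 + N_{k-1}.
N_0 = 4
N_1 = 4 + 4 = 8
N_2 = 4 + 8 = 12
N_3 = 4 + 12 = 16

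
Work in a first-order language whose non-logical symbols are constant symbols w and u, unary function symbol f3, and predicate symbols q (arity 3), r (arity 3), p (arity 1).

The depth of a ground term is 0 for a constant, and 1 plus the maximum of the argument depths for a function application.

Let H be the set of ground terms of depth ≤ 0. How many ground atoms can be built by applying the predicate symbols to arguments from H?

First count ground terms of depth ≤ 0.
Write N_k for the number of ground terms of depth ≤ k. A term of depth ≤ k is either a constant or a function symbol applied to arguments of depth ≤ k−1, so N_k = 2 + N_{k-1}.
N_0 = 2
Explicitly: w, u.
So |H| = 2.
Each predicate of arity r yields |H|^r ground atoms (one per choice of an r-tuple from H):
  q: 2^3 = 8;  r: 2^3 = 8;  p: 2
Total ground atoms: 8 + 8 + 2 = 18.

18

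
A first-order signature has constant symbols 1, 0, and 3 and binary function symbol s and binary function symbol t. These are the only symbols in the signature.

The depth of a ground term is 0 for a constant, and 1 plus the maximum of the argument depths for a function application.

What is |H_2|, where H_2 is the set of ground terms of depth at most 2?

Let N_k count ground terms of depth at most k. Each non-constant term of depth ≤ k is some function symbol applied to depth-≤(k−1) arguments, giving N_k = 3 + N_{k-1}^2 + N_{k-1}^2.
N_0 = 3
N_1 = 3 + 3^2 + 3^2 = 21
N_2 = 3 + 21^2 + 21^2 = 885

885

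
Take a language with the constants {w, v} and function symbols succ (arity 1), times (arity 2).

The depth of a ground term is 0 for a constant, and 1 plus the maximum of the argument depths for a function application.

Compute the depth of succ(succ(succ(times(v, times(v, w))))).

5

depth(times(v, w)) = 1 + max(0, 0) = 1
depth(times(v, times(v, w))) = 1 + max(0, 1) = 2
depth(succ(times(v, times(v, w)))) = 1 + depth(times(v, times(v, w))) = 1 + 2 = 3
depth(succ(succ(times(v, times(v, w))))) = 1 + depth(succ(times(v, times(v, w)))) = 1 + 3 = 4
depth(succ(succ(succ(times(v, times(v, w)))))) = 1 + depth(succ(succ(times(v, times(v, w))))) = 1 + 4 = 5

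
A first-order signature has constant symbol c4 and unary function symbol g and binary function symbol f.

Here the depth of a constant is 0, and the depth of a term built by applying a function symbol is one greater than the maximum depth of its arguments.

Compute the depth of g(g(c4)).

2

depth(g(c4)) = 1 + depth(c4) = 1 + 0 = 1
depth(g(g(c4))) = 1 + depth(g(c4)) = 1 + 1 = 2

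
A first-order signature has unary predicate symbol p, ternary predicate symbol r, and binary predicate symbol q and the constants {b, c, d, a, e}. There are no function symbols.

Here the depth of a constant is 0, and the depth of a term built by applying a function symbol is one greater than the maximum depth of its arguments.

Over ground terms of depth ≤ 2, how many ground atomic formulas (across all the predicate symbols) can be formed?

First count ground terms of depth ≤ 2.
With no function symbols every ground term is a constant, so there are exactly 5 ground terms at every depth bound.
N_0 = 5
N_1 = 5
N_2 = 5
Explicitly: b, c, d, a, e.
So |H| = 5.
A ground atom is a predicate applied to a tuple of terms from H, so the count is the sum over predicates of |H|^arity:
  p: 5;  r: 5^3 = 125;  q: 5^2 = 25
Total ground atoms: 5 + 125 + 25 = 155.

155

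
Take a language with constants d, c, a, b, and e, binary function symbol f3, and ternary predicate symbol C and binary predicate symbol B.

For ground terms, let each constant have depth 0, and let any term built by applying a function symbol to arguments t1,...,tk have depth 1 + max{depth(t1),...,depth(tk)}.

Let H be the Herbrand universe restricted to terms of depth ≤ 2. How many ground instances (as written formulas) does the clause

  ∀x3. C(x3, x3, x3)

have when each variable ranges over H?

905

Ground terms of depth ≤ 2:
  If N_k denotes the number of depth-≤k ground terms, the 5 constants give N_0 = 5, and each function symbol of arity r contributes N_{k-1}^r new terms at level k: N_k = 5 + N_{k-1}^2.
  N_0 = 5
  N_1 = 5 + 5^2 = 30
  N_2 = 5 + 30^2 = 905
So there are 905 ground terms available for substitution.
The body mentions the single quantified variable x3; since ground terms form a free algebra, no two substitutions collapse to the same formula.
Number of ground instances = 905.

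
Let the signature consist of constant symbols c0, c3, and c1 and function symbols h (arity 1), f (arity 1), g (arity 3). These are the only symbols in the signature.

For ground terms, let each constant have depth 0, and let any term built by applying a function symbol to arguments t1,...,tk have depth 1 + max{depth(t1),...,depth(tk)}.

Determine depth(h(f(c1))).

depth(f(c1)) = 1 + depth(c1) = 1 + 0 = 1
depth(h(f(c1))) = 1 + depth(f(c1)) = 1 + 1 = 2

2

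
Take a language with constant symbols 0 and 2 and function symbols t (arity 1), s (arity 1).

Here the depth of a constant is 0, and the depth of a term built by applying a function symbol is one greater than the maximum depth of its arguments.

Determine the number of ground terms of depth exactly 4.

32

If N_k denotes the number of depth-≤k ground terms, the 2 constants give N_0 = 2, and each function symbol of arity r contributes N_{k-1}^r new terms at level k: N_k = 2 + N_{k-1} + N_{k-1}.
N_0 = 2
N_1 = 2 + 2 + 2 = 6
N_2 = 2 + 6 + 6 = 14
N_3 = 2 + 14 + 14 = 30
N_4 = 2 + 30 + 30 = 62
Terms of depth exactly 4: N_4 − N_3 = 62 − 30 = 32.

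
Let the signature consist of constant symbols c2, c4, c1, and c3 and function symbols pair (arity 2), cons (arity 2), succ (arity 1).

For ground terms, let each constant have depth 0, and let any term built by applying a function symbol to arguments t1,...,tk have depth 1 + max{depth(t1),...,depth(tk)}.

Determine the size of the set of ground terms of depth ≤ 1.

Write N_k for the number of ground terms of depth ≤ k. A term of depth ≤ k is either a constant or a function symbol applied to arguments of depth ≤ k−1, so N_k = 4 + N_{k-1}^2 + N_{k-1}^2 + N_{k-1}.
N_0 = 4
N_1 = 4 + 4^2 + 4^2 + 4 = 40

40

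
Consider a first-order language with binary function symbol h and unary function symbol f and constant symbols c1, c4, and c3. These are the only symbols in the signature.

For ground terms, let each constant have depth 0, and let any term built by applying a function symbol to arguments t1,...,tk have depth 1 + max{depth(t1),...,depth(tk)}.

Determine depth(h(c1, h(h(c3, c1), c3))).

depth(h(c3, c1)) = 1 + max(0, 0) = 1
depth(h(h(c3, c1), c3)) = 1 + max(1, 0) = 2
depth(h(c1, h(h(c3, c1), c3))) = 1 + max(0, 2) = 3

3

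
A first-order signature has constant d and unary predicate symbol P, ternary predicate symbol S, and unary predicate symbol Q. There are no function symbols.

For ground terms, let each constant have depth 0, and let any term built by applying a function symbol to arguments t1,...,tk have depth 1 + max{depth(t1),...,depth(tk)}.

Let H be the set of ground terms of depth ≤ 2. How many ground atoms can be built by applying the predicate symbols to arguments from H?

3

First count ground terms of depth ≤ 2.
With no function symbols every ground term is a constant, so there is exactly 1 ground term at every depth bound.
N_0 = 1
N_1 = 1
N_2 = 1
So |H| = 1.
A ground atom is a predicate applied to a tuple of terms from H, so the count is the sum over predicates of |H|^arity:
  P: 1;  S: 1^3 = 1;  Q: 1
Total ground atoms: 1 + 1 + 1 = 3.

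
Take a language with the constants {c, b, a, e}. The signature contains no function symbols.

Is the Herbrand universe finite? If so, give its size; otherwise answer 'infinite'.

There are no function symbols, so every ground term is one of the 4 constants.
The Herbrand universe is {c, b, a, e}, which is finite with 4 elements.

4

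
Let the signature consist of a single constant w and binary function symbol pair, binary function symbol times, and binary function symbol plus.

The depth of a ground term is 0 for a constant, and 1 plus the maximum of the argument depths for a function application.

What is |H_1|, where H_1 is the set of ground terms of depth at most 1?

4

Write N_k for the number of ground terms of depth ≤ k. A term of depth ≤ k is either a constant or a function symbol applied to arguments of depth ≤ k−1, so N_k = 1 + N_{k-1}^2 + N_{k-1}^2 + N_{k-1}^2.
N_0 = 1
N_1 = 1 + 1^2 + 1^2 + 1^2 = 4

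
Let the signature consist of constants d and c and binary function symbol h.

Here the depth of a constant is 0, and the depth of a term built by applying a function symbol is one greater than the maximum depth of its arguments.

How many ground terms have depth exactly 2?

32

Let N_k = |{terms of depth ≤ k}|. Then N_0 = 2 and N_k = 2 + N_{k-1}^2 for k ≥ 1 (one summand per function symbol, arity giving the exponent).
N_0 = 2
N_1 = 2 + 2^2 = 6
N_2 = 2 + 6^2 = 38
Terms of depth exactly 2: N_2 − N_1 = 38 − 6 = 32.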